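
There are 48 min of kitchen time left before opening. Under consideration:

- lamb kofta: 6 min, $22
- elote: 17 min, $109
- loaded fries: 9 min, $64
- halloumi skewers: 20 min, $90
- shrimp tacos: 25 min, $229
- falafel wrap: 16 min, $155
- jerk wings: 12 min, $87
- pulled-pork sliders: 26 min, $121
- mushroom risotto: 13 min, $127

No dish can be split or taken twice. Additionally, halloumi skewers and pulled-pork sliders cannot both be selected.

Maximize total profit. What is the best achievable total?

420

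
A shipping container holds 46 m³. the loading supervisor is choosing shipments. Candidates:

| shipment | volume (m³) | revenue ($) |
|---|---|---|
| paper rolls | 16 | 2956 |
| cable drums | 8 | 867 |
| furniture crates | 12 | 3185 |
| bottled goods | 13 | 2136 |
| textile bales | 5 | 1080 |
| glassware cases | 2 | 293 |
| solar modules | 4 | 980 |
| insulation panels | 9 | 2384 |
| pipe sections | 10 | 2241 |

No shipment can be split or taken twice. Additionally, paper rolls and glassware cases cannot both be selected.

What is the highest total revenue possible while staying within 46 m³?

10585

Density check — furniture crates 265.42, insulation panels 264.89, solar modules 245.00 are the best per m³.
Greedy by ratio would take furniture crates + textile bales + glassware cases + solar modules + insulation panels + pipe sections: 42 m³ used, total 10163.
Replace glassware cases and pipe sections with paper rolls: the trade gains 422 net, giving 10585 at 46 m³.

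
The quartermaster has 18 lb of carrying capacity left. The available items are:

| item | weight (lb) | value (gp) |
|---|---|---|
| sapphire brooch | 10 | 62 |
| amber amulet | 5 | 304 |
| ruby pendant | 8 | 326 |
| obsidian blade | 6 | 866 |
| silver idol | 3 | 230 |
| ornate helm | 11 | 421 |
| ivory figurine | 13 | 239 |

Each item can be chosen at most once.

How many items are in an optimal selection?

The maximum value within 18 lb is 1422.
For example ruby pendant + obsidian blade + silver idol achieves it, using 17 lb.
All optima have 3 items.

3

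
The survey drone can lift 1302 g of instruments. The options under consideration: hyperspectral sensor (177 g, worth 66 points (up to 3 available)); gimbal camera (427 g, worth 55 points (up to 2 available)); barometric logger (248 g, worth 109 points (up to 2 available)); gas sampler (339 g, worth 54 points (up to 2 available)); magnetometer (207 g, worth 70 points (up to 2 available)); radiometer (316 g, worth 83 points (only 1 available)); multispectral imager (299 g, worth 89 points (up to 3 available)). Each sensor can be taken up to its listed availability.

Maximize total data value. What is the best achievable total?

490

Ranking by ratio (data value/g): barometric logger 0.44, hyperspectral sensor 0.37, magnetometer 0.34, multispectral imager 0.30.
Taking the top-ratio sensors first gives 3×hyperspectral sensor + 2×barometric logger + magnetometer for 486 (1234 g).
Replace hyperspectral sensor with magnetometer: the trade gains 4 net, giving 490 at 1264 g.
The spare 38 g is too small for any remaining sensor, and no exchange beats 490.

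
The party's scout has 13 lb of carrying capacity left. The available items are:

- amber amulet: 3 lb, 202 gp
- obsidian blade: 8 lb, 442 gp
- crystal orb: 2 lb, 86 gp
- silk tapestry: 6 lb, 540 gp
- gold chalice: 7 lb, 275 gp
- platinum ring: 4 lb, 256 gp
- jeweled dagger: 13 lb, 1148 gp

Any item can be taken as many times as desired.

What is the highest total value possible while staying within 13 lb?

1148

The ratio heuristic lands on 2×silk tapestry (1080) but leaves 1 lb idle.
Dropping 2×silk tapestry frees 12 lb; slotting in jeweled dagger (13 lb) lifts the total to 1148 at 13 lb.
Nothing else within 13 lb beats 1148.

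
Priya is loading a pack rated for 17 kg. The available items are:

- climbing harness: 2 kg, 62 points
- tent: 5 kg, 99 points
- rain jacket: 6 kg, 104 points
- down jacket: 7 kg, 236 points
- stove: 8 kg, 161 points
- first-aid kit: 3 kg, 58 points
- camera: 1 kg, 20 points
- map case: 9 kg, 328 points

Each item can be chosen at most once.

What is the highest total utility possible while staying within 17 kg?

The ratio ordering already packs tightly: down jacket + camera + map case, 17 kg, 584.
Runner-up down jacket + map case tops out at 564.

584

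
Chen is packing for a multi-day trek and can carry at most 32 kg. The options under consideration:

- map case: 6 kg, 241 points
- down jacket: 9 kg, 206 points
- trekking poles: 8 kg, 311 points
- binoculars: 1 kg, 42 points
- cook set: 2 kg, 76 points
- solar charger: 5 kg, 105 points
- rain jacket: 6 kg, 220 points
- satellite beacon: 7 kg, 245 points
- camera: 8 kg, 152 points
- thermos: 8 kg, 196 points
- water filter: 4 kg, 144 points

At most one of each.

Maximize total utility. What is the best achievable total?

1203

Taking the top-ratio items first gives map case + trekking poles + binoculars + cook set + solar charger + rain jacket + water filter for 1139 (32 kg).
The 7 kg tied up in cook set and solar charger is better spent on satellite beacon — total rises to 1203 (32 kg).
The closest alternative, map case + trekking poles + rain jacket + satellite beacon + water filter, reaches only 1161.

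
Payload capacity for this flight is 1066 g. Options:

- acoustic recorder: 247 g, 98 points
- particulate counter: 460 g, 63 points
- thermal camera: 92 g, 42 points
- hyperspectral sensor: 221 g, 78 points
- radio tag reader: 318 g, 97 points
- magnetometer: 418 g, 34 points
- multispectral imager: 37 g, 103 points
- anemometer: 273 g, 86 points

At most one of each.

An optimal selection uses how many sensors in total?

5

Optimal total is 426.
acoustic recorder + thermal camera + radio tag reader + multispectral imager + anemometer hits 426 at 967 g.
All optima have 5 sensors.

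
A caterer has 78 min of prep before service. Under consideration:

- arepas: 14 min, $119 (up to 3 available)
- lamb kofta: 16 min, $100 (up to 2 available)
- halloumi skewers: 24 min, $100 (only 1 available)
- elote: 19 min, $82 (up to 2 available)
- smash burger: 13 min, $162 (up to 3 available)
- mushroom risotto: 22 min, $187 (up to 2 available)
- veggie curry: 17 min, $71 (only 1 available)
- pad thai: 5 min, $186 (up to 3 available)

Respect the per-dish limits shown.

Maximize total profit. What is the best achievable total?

Filling by ratio: arepas + 3×smash burger + 3×pad thai for 1163, with 10 min left unused.
The 14 min tied up in arepas is better spent on mushroom risotto — total rises to 1231 (76 min).
The spare 2 min is too small for any remaining dish, and no exchange beats 1231.

1231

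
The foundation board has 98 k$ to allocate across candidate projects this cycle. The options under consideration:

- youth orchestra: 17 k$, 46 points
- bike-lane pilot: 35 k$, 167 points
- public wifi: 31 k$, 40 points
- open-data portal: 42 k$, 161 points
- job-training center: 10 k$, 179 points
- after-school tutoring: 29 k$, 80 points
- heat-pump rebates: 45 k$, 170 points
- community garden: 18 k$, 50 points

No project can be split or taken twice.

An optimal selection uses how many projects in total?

The maximum projected impact within 98 k$ is 516.
bike-lane pilot + job-training center + heat-pump rebates hits 516 at 90 k$.
Any selection reaching 516 contains exactly 3 projects.

3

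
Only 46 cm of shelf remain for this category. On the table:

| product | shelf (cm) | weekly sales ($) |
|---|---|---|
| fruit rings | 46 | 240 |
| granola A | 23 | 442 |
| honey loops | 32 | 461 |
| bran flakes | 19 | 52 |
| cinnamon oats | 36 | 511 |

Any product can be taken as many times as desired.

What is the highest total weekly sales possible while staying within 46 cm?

2×granola A uses 46 of the 46 cm and totals 884.
Every other selection either busts 46 cm or fails to beat 884.

884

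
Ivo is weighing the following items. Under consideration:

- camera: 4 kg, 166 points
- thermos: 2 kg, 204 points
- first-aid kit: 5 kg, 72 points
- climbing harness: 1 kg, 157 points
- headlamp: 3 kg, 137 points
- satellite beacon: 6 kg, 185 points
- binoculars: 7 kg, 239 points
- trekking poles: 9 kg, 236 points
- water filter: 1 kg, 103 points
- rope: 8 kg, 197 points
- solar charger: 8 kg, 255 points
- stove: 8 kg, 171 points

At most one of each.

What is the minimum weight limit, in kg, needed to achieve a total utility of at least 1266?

28

Look for the lowest-weight combination reaching 1266.
Taking thermos + climbing harness + headlamp + satellite beacon + binoculars + water filter + solar charger gives 1280 (≥ 1266) for 28 kg.
Below 28 kg the best achievable stays under 1266.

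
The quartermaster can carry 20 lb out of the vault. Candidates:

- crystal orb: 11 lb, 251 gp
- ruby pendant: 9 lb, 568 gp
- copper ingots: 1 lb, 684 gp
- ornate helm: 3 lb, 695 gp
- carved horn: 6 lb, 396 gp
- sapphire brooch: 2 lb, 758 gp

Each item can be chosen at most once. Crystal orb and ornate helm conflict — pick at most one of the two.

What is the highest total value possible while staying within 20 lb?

2705

A density-first pass picks copper ingots + ornate helm + carved horn + sapphire brooch — 2533 at 12 lb.
Replace carved horn with ruby pendant: the trade gains 172 net, giving 2705 at 15 lb.
No other feasible combination exceeds 2705.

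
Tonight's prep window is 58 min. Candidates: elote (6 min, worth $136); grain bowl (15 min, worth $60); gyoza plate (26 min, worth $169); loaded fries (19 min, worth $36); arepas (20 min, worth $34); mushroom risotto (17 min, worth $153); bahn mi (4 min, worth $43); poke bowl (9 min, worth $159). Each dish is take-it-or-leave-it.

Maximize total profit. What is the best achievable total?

617

Greedy by ratio would take elote + grain bowl + mushroom risotto + bahn mi + poke bowl: 51 min used, total 551.
Replace grain bowl and bahn mi with gyoza plate: the trade gains 66 net, giving 617 at 58 min.
Runner-up elote + grain bowl + mushroom risotto + bahn mi + poke bowl tops out at 551.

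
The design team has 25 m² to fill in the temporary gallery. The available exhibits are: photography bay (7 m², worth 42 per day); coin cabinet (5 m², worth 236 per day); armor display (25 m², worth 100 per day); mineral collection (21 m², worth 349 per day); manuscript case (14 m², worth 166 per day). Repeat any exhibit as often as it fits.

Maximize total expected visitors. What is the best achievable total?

Density check — coin cabinet 47.20, mineral collection 16.62, manuscript case 11.86, photography bay 6.00 are the best per m².
5×coin cabinet uses 25 of the 25 m² and totals 1180.
That's the maximum — no swap from here does better than 1180.

1180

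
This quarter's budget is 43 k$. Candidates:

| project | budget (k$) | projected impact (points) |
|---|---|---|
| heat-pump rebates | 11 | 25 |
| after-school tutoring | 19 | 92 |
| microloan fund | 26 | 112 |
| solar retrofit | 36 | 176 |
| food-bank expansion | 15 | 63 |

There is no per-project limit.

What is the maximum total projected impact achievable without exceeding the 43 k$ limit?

A density-first pass picks solar retrofit — 176 at 36 k$.
Replace solar retrofit with 2×after-school tutoring: the trade gains 8 net, giving 184 at 38 k$.
Every other selection either busts 43 k$ or fails to beat 184.

184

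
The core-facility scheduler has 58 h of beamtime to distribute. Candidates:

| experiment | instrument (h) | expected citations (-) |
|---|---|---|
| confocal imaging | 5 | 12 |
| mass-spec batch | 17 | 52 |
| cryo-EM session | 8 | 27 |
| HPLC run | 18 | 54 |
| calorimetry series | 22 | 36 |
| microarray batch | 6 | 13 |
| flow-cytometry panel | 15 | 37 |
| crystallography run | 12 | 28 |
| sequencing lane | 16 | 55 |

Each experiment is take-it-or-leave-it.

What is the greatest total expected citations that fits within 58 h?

Ranking by ratio (expected citations/h): sequencing lane 3.44, cryo-EM session 3.38, mass-spec batch 3.06.
Taking the top-ratio experiments first gives mass-spec batch + cryo-EM session + flow-cytometry panel + sequencing lane for 171 (56 h).
Replace cryo-EM session and flow-cytometry panel with HPLC run + microarray batch: the trade gains 3 net, giving 174 at 57 h.
Confocal imaging + mass-spec batch + cryo-EM session + crystallography run + sequencing lane matches that 174 at 58 h; no feasible combination exceeds it.

174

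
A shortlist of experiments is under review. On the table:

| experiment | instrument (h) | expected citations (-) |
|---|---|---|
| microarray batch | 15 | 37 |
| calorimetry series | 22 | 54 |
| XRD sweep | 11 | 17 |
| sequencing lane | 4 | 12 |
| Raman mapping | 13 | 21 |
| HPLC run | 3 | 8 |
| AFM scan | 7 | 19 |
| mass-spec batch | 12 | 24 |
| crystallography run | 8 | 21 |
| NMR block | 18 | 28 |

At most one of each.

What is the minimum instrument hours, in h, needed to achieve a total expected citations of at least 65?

26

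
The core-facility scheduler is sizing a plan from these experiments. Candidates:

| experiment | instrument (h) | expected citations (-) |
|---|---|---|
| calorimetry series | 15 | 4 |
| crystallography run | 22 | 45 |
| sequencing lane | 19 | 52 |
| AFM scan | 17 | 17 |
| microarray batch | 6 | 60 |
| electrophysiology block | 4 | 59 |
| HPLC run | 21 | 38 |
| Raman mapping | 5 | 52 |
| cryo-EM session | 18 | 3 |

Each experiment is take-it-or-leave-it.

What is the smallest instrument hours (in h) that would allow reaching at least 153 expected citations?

Minimise h subject to total expected citations ≥ 153.
Taking microarray batch + electrophysiology block + Raman mapping gives 171 (≥ 153) for 15 h.
No combination under 15 h hits 153.

15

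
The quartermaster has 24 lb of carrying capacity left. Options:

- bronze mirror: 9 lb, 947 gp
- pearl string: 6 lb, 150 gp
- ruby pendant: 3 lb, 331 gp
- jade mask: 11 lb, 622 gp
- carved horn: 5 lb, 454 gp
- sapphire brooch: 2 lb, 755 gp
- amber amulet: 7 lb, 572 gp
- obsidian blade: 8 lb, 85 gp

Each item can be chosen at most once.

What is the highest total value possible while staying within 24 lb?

Greedy by ratio would take bronze mirror + ruby pendant + carved horn + sapphire brooch: 19 lb used, total 2487.
Replace ruby pendant with amber amulet: the trade gains 241 net, giving 2728 at 23 lb.
The closest alternative, bronze mirror + ruby pendant + sapphire brooch + amber amulet, reaches only 2605.

2728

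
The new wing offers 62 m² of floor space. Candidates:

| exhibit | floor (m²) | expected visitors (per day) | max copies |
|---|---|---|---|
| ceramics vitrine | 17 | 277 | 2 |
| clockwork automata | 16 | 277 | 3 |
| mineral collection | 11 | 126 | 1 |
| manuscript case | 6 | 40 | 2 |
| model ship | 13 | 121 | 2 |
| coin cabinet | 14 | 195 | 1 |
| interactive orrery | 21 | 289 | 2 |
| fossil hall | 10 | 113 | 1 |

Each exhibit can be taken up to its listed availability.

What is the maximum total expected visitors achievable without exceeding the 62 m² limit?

1026

Ranking by ratio (expected visitors/m²): clockwork automata 17.31, ceramics vitrine 16.29, coin cabinet 13.93, interactive orrery 13.76.
Taking 3×clockwork automata + coin cabinet: 62 m² used, 1026 in expected visitors.
Every other selection either busts 62 m² or exceeds an availability limit or fails to beat 1026.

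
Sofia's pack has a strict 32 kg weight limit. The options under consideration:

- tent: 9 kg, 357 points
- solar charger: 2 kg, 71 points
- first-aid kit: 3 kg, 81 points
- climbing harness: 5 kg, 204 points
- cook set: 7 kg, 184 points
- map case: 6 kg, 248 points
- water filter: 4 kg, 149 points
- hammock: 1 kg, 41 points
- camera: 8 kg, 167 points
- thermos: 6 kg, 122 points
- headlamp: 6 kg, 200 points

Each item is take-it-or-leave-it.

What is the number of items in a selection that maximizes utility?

Best achievable utility is 1229.
One optimal bundle: tent + solar charger + climbing harness + map case + water filter + headlamp (32 kg).
All optima have 6 items.

6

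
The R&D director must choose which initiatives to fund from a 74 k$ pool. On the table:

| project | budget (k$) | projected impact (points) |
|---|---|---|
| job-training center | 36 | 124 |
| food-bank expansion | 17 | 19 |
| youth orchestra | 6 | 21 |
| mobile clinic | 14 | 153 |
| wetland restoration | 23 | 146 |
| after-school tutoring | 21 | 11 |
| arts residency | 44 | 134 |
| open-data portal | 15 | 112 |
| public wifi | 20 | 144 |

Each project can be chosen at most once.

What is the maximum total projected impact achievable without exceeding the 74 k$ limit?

555

Best packing: mobile clinic + wetland restoration + open-data portal + public wifi — 72 k$, 555 total.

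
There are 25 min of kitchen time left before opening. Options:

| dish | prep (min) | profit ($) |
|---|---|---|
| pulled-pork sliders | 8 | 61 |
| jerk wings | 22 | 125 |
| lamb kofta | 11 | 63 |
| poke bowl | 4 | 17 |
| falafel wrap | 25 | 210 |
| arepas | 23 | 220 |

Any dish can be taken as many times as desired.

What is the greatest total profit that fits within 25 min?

220

Best packing: arepas — 23 min, 220 total.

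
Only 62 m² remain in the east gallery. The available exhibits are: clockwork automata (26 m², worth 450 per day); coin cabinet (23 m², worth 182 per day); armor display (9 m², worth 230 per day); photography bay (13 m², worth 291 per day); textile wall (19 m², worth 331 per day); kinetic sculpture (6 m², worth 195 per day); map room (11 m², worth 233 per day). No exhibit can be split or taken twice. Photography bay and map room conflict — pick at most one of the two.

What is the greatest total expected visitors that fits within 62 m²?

Clockwork automata + textile wall + kinetic sculpture + map room uses 62 of the 62 m² and totals 1209.
That's the maximum — no feasible swap from here does better than 1209.

1209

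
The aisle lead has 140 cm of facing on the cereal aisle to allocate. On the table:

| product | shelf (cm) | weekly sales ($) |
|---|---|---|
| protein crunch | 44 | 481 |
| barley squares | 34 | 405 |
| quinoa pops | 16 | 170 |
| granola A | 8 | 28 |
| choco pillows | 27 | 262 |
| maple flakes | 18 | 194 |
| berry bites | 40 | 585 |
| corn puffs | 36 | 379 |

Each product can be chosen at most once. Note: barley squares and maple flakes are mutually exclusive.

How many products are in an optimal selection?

Optimal total is 1641.
protein crunch + barley squares + quinoa pops + berry bites hits 1641 at 134 cm.
All optima have 4 products.

4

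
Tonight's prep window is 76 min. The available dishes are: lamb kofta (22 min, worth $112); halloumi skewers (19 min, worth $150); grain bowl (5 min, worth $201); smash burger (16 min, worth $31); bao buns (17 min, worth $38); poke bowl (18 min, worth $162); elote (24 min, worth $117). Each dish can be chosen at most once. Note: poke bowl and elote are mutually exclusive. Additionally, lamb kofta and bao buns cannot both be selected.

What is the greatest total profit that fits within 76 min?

The ratio ordering already packs tightly: lamb kofta + halloumi skewers + grain bowl + poke bowl, 64 min, 625.
The closest alternative, halloumi skewers + grain bowl + smash burger + bao buns + poke bowl, reaches only 582.

625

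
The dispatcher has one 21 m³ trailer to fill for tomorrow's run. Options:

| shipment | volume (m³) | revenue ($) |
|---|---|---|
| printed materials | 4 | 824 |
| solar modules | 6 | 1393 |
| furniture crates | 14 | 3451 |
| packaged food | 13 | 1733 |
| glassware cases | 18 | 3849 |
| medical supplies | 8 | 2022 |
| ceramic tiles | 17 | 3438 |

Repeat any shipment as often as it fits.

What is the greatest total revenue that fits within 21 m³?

4868

The ratio ordering already packs tightly: printed materials + 2×medical supplies, 20 m³, 4868.
No other feasible combination exceeds 4868.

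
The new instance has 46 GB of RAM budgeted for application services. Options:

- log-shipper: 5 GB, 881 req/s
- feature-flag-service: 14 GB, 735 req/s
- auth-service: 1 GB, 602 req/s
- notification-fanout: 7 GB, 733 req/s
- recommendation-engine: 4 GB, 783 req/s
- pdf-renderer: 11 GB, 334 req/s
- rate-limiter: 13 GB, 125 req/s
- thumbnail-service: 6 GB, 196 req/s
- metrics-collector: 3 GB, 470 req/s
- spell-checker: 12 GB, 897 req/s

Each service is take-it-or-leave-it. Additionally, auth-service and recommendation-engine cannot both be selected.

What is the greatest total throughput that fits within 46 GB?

4499

Log-shipper + feature-flag-service + notification-fanout + recommendation-engine + metrics-collector + spell-checker uses 45 of the 46 GB and totals 4499.
Runner-up log-shipper + feature-flag-service + auth-service + notification-fanout + metrics-collector + spell-checker tops out at 4318.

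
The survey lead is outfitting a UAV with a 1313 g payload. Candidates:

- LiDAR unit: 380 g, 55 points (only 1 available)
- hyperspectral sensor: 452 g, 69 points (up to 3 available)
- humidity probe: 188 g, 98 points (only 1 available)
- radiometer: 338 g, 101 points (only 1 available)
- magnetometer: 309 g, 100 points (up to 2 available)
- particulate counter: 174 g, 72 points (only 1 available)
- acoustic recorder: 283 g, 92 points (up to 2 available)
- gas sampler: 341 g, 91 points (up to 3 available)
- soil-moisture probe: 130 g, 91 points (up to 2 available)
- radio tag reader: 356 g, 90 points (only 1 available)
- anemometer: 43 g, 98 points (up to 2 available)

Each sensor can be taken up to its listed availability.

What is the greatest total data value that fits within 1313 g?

740

Density check — anemometer 2.28, soil-moisture probe 0.70, humidity probe 0.52, particulate counter 0.41 are the best per g.
The ratio heuristic lands on humidity probe + particulate counter + 2×acoustic recorder + 2×soil-moisture probe + 2×anemometer (732) but leaves 39 g idle.
Replace acoustic recorder with magnetometer: the trade gains 8 net, giving 740 at 1300 g.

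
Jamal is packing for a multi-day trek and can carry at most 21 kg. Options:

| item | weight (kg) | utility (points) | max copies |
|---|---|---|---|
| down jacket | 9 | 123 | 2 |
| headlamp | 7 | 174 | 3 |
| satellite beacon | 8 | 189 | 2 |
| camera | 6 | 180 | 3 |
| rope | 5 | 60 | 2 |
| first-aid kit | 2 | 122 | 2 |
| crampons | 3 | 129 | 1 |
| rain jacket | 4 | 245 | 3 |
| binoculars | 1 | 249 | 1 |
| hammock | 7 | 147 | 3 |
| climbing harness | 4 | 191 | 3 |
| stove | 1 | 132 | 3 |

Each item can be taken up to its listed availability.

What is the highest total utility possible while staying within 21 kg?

1631

Filling by ratio: 2×first-aid kit + 3×rain jacket + binoculars + 3×stove for 1624, with 1 kg left unused.
The 2 kg tied up in first-aid kit is better spent on crampons — total rises to 1631 (21 kg).
Nothing else within 21 kg beats 1631.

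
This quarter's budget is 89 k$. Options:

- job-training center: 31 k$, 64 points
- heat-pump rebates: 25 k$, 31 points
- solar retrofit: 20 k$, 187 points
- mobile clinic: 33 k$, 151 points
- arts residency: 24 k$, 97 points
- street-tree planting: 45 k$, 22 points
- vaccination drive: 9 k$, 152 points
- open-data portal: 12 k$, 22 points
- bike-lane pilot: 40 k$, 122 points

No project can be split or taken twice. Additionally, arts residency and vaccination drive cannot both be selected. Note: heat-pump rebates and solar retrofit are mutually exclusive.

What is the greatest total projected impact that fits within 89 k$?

Solar retrofit + mobile clinic + vaccination drive + open-data portal uses 74 of the 89 k$ and totals 512.
An exhaustive check of the 512 subsets confirms 512.

512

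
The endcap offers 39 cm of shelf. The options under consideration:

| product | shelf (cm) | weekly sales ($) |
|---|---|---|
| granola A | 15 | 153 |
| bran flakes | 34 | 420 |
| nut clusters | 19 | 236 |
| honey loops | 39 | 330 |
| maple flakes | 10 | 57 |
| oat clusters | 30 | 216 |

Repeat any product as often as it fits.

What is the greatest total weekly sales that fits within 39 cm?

472

Ranking by ratio (weekly sales/cm): nut clusters 12.42, bran flakes 12.35, granola A 10.20.
The ratio ordering already packs tightly: 2×nut clusters, 38 cm, 472.
No other feasible combination exceeds 472.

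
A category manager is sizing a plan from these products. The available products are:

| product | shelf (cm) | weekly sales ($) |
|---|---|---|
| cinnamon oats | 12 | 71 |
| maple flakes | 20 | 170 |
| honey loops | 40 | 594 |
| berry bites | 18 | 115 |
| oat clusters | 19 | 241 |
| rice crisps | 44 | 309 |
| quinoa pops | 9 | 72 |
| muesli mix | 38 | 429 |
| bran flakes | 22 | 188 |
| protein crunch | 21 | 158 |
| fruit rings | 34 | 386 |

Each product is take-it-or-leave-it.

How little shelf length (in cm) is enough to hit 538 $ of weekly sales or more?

Look for the lowest-shelf combination reaching 538.
Taking honey loops gives 594 (≥ 538) for 40 cm.
Any bundle with less than 40 cm falls short of 538.

40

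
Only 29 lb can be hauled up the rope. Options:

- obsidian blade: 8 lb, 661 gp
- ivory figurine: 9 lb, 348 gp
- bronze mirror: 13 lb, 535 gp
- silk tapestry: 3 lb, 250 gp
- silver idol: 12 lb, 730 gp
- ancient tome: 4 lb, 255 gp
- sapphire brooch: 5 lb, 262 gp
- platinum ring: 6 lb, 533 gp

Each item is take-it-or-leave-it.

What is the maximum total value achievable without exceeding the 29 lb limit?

2174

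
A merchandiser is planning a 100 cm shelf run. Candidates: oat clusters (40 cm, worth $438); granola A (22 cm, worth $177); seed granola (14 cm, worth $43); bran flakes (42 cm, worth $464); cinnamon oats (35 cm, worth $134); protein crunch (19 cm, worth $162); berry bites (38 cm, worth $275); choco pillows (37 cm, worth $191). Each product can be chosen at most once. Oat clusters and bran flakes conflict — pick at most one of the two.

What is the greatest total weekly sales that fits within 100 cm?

901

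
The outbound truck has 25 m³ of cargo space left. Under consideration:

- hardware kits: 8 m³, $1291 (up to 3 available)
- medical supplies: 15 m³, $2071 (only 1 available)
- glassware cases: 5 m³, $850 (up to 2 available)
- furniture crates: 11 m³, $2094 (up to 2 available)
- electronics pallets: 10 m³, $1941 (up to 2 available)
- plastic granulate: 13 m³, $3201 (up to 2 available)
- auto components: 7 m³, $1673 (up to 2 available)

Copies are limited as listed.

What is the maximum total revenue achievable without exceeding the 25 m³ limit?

5724

Best packing: glassware cases + plastic granulate + auto components — 25 m³, 5724 total.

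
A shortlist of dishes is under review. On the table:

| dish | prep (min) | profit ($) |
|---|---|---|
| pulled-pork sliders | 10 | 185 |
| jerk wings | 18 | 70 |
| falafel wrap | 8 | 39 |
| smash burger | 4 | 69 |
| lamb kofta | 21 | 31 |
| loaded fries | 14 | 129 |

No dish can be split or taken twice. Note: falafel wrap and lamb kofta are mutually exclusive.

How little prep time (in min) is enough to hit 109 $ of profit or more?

10

Minimise min subject to total profit ≥ 109.
Taking pulled-pork sliders gives 185 (≥ 109) for 10 min.
Any bundle with less than 10 min falls short of 109.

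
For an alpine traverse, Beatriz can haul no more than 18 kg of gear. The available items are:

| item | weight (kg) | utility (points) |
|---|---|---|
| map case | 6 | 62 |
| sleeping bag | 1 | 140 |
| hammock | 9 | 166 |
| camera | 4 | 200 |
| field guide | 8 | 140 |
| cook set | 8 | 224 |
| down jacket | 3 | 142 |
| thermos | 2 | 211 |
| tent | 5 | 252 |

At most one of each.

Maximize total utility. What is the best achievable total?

945

Sleeping bag + camera + down jacket + thermos + tent uses 15 of the 18 kg and totals 945.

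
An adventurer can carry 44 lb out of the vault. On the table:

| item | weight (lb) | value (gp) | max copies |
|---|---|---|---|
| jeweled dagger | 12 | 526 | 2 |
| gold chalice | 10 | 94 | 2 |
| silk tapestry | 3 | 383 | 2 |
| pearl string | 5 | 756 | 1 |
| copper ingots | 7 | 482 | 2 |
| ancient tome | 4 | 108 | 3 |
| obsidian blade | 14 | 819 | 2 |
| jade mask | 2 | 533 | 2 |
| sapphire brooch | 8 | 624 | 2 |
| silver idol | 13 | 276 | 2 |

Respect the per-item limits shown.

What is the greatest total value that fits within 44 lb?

By value per lb: jade mask 266.50, pearl string 151.20, silk tapestry 127.67 lead.
Taking the top-ratio items first gives 2×silk tapestry + pearl string + copper ingots + ancient tome + 2×jade mask + 2×sapphire brooch for 4426 (42 lb).
Dropping ancient tome and sapphire brooch frees 12 lb; slotting in obsidian blade (14 lb) lifts the total to 4513 at 44 lb.

4513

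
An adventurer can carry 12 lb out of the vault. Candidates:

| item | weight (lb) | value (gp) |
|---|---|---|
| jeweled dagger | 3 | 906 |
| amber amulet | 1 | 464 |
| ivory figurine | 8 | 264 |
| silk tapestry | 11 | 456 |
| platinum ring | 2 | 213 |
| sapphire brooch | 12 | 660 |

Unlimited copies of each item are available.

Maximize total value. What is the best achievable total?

Best packing: 12×amber amulet — 12 lb, 5568 total.
That's the maximum — no swap from here does better than 5568.

5568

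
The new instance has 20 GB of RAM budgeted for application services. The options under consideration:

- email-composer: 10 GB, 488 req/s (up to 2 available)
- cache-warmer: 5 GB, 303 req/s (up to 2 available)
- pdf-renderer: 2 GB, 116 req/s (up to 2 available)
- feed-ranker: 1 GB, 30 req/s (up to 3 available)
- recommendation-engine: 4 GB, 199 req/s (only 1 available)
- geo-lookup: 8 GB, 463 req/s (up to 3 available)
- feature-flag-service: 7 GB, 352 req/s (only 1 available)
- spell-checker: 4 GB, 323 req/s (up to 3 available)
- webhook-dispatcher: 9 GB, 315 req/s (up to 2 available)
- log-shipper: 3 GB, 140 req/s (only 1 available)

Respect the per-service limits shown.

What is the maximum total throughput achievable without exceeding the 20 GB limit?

1432

Taking the top-ratio services first gives cache-warmer + pdf-renderer + feed-ranker + 3×spell-checker for 1418 (20 GB).
The 8 GB tied up in cache-warmer and pdf-renderer and feed-ranker is better spent on geo-lookup — total rises to 1432 (20 GB).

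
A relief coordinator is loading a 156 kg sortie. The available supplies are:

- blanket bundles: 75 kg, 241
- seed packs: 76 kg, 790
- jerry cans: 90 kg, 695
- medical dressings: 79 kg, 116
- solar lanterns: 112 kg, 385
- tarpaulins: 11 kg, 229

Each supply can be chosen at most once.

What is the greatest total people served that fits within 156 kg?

Greedy by ratio would take seed packs + tarpaulins: 87 kg used, total 1019.
Dropping tarpaulins frees 11 kg; slotting in blanket bundles (75 kg) lifts the total to 1031 at 151 kg.
The closest alternative, seed packs + tarpaulins, reaches only 1019.

1031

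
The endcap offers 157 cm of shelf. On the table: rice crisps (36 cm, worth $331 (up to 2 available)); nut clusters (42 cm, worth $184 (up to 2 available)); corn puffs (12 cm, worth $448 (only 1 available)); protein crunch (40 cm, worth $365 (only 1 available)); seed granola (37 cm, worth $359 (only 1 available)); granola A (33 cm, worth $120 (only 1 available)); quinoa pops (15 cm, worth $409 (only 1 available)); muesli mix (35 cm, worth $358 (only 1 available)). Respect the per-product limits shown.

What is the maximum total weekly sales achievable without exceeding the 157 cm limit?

By weekly sales per cm: corn puffs 37.33, quinoa pops 27.27, muesli mix 10.23 lead.
Filling by ratio: rice crisps + corn puffs + seed granola + quinoa pops + muesli mix for 1905, with 22 cm left unused.
The 36 cm tied up in rice crisps is better spent on protein crunch — total rises to 1939 (139 cm).
Every other selection either busts 157 cm or exceeds an availability limit or fails to beat 1939.

1939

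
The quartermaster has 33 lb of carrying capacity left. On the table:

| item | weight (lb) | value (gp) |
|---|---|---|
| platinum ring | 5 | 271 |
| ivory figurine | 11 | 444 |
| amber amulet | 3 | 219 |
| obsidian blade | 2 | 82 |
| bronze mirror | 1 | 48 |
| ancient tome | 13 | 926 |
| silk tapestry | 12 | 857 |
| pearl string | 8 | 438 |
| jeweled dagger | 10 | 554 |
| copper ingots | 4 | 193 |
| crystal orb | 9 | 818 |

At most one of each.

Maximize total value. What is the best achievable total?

2401

Greedy by ratio would take amber amulet + bronze mirror + silk tapestry + pearl string + crystal orb: 33 lb used, total 2380.
Dropping bronze mirror and silk tapestry frees 13 lb; slotting in ancient tome (13 lb) lifts the total to 2401 at 33 lb.
Next best is amber amulet + bronze mirror + silk tapestry + pearl string + crystal orb at 2380 (33 lb) — short by 21.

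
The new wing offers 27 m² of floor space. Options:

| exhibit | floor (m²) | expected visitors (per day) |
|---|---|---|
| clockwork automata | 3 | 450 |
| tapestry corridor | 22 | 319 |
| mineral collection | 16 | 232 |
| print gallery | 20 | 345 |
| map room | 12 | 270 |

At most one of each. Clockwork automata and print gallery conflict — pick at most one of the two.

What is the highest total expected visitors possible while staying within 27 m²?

A density-first pass picks clockwork automata + map room — 720 at 15 m².
Replace map room with tapestry corridor: the trade gains 49 net, giving 769 at 25 m².
The closest alternative, clockwork automata + map room, reaches only 720.

769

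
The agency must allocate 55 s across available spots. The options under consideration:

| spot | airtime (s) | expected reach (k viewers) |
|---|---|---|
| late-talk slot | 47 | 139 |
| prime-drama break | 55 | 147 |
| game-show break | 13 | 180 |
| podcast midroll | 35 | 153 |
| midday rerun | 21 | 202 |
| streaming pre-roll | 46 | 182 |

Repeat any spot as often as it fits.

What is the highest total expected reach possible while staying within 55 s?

720

By expected reach per s: game-show break 13.85, midday rerun 9.62, podcast midroll 4.37, streaming pre-roll 3.96 lead.
4×game-show break uses 52 of the 55 s and totals 720.
Every other selection either busts 55 s or fails to beat 720.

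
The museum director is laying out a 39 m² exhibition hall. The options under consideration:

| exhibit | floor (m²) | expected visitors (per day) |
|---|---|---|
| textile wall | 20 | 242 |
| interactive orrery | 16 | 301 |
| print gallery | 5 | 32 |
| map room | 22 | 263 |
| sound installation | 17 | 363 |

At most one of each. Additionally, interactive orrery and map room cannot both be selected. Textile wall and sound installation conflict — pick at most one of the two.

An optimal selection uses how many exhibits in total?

Best achievable expected visitors is 696.
interactive orrery + print gallery + sound installation hits 696 at 38 m².
Any selection reaching 696 contains exactly 3 exhibits.

3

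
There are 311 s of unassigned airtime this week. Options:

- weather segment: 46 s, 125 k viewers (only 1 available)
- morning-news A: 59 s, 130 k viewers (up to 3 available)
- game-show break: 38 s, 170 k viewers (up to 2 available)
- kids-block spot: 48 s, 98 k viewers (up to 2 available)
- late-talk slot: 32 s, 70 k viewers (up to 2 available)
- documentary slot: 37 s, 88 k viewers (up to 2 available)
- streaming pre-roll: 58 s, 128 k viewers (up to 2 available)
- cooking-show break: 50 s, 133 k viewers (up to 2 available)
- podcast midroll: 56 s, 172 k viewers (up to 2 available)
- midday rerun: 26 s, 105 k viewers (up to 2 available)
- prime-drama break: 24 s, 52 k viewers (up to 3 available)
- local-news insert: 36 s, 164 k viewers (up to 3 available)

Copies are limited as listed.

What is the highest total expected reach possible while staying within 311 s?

1227

Greedy by ratio would take 2×game-show break + podcast midroll + 2×midday rerun + 3×local-news insert: 292 s used, total 1214.
The 56 s tied up in podcast midroll is better spent on cooking-show break + prime-drama break — total rises to 1227 (310 s).
The spare 1 s is too small for any remaining spot, and no exchange beats 1227.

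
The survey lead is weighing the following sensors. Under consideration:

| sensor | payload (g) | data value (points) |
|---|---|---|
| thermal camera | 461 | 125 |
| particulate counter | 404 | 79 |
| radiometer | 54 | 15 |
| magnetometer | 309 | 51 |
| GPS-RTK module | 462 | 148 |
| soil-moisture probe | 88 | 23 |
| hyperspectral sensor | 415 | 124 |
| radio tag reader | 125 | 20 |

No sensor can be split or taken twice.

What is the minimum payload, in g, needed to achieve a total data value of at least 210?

Look for the lowest-payload combination reaching 210.
radiometer + magnetometer + GPS-RTK module: 214 data value at 825 g.
No combination under 825 g hits 210.

825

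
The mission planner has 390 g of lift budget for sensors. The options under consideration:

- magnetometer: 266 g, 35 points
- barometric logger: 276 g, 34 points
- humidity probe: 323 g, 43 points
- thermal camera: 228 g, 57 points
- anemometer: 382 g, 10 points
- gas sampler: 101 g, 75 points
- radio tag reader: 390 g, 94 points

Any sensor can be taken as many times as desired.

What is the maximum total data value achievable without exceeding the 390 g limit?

Ranking by ratio (data value/g): gas sampler 0.74, thermal camera 0.25, radio tag reader 0.24.
3×gas sampler uses 303 of the 390 g and totals 225.
Every other selection either busts 390 g or fails to beat 225.

225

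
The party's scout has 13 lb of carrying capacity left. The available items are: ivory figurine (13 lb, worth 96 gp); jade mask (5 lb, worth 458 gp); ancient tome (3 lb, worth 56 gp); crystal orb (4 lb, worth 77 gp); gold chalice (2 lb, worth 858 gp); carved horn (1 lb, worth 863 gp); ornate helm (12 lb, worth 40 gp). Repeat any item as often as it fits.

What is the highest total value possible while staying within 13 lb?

The ratio ordering already packs tightly: 13×carved horn, 13 lb, 11219.
Every other selection either busts 13 lb or fails to beat 11219.

11219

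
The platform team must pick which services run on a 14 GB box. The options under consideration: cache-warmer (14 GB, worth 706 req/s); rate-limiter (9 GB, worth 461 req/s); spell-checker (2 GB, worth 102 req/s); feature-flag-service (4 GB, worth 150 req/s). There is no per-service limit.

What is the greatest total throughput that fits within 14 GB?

714

Taking the top-ratio services first gives rate-limiter + 2×spell-checker for 665 (13 GB).
Dropping rate-limiter frees 9 GB; slotting in 5×spell-checker (10 GB) lifts the total to 714 at 14 GB.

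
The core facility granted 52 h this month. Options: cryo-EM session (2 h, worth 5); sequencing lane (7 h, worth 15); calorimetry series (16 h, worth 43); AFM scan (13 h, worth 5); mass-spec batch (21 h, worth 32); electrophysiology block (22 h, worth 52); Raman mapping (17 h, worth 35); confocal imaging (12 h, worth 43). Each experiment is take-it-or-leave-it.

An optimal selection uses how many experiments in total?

4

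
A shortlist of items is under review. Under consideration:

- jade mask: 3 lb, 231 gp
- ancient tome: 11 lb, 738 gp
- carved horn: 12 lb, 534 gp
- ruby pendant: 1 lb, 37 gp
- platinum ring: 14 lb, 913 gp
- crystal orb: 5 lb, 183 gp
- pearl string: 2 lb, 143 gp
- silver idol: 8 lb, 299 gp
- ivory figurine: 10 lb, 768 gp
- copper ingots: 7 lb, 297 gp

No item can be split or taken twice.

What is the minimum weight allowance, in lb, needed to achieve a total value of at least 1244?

19

Minimise lb subject to total value ≥ 1244.
jade mask + platinum ring + pearl string reaches 1287 using 19 lb.
No combination under 19 lb hits 1244.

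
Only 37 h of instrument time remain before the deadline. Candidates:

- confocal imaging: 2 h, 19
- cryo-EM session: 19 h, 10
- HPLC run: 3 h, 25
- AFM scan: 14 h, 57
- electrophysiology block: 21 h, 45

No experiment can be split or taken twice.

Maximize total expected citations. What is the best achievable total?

121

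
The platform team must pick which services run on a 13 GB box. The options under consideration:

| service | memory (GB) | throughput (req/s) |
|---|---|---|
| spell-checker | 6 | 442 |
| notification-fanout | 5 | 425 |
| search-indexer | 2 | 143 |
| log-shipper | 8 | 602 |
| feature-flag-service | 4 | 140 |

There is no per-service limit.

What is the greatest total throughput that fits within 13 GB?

1027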